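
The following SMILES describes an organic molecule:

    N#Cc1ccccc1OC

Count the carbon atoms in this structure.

8

Count every carbon token in the SMILES (each C, including those in ring-closure positions and inside branches).
Carbon count: 8.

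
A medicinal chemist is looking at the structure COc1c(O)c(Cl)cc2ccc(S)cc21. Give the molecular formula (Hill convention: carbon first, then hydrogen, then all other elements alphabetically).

Walk through each heavy atom and fill implicit hydrogens from standard valence (C 4, N 3, O 2, S 2, halogen 1); for lowercase aromatic atoms, an aromatic c carries 1 H when it has two neighbours and 0 H with three, and aromatic n carries 0 H:
  atom 1: C, bond orders sum to 1 (valence 4) → 3 H
  atom 2: O, bond orders sum to 2 (valence 2) → 0 H
  atom 3: aromatic c, 3 neighbours → 0 H
  atom 4: aromatic c, 3 neighbours → 0 H
  atom 5: O, bond orders sum to 1 (valence 2) → 1 H
  atom 6: aromatic c, 3 neighbours → 0 H
  atom 7: Cl (halogen, monovalent) → 0 H
  atom 8: aromatic c, 2 neighbours → 1 H
  atom 9: aromatic c, 3 neighbours → 0 H
  atom 10: aromatic c, 2 neighbours → 1 H
  atom 11: aromatic c, 2 neighbours → 1 H
  atom 12: aromatic c, 3 neighbours → 0 H
  atom 13: S, bond orders sum to 1 (valence 2) → 1 H
  atom 14: aromatic c, 2 neighbours → 1 H
  atom 15: aromatic c, 3 neighbours → 0 H
Totals → C:11, H:9, Cl:1, O:2, S:1.

C11H9ClO2S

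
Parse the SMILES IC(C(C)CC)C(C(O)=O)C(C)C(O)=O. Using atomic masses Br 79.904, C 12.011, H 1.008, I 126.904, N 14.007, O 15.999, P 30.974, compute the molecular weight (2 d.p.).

First, the molecular formula is C10H17IO4 (counting implicit H from valence).
  C: 10 × 12.011 = 120.110
  H: 17 × 1.008 = 17.136
  I: 1 × 126.904 = 126.904
  O: 4 × 15.999 = 63.996
Sum: 10×12.011 + 17×1.008 + 1×126.904 + 4×15.999 = 328.146 → 328.15 g/mol.

328.15 g/mol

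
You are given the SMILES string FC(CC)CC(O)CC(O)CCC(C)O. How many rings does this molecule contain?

In SMILES, each pair of matching ring-closure digits denotes one ring-closing bond; the number of such bonds equals the number of independent rings.
Ring-closure bonds here: 0.

0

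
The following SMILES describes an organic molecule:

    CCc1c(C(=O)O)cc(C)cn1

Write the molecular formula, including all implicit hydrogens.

Walk through each heavy atom and fill implicit hydrogens from standard valence (C 4, N 3, O 2, S 2, halogen 1); for lowercase aromatic atoms, an aromatic c carries 1 H when it has two neighbours and 0 H with three, and aromatic n carries 0 H:
  atom 1: C, bond orders sum to 1 (valence 4) → 3 H
  atom 2: C, bond orders sum to 2 (valence 4) → 2 H
  atom 3: aromatic c, 3 neighbours → 0 H
  atom 4: aromatic c, 3 neighbours → 0 H
  atom 5: C, bond orders sum to 4 (valence 4) → 0 H
  atom 6: O, bond orders sum to 2 (valence 2) → 0 H
  atom 7: O, bond orders sum to 1 (valence 2) → 1 H
  atom 8: aromatic c, 2 neighbours → 1 H
  atom 9: aromatic c, 3 neighbours → 0 H
  atom 10: C, bond orders sum to 1 (valence 4) → 3 H
  atom 11: aromatic c, 2 neighbours → 1 H
  atom 12: aromatic n, 2 neighbours → 0 H
Totals → C:9, H:11, N:1, O:2.
In Hill order: C9H11NO2.

C9H11NO2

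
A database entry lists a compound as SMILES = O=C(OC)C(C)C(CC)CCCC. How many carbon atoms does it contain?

Count every carbon token in the SMILES (each C, including those in ring-closure positions and inside branches).
Carbon count: 11.

11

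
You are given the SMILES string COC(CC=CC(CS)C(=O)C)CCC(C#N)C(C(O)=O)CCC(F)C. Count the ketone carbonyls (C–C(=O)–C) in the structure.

1

The ketone motif appears at heavy-atom position 10 in the SMILES.
Other groups present: 1 alkene, 1 carboxylic acid, 1 ether, 1 nitrile, 1 thiol.
Ketone count: 1.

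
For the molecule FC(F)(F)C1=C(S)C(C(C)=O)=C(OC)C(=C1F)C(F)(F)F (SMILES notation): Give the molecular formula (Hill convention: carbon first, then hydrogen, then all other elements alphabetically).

Walk through each heavy atom and fill implicit hydrogens from standard valence (C 4, N 3, O 2, S 2, halogen 1):
  atom 1: F (halogen, monovalent) → 0 H
  atom 2: C, bond orders sum to 4 (valence 4) → 0 H
  atom 3: F (halogen, monovalent) → 0 H
  atom 4: F (halogen, monovalent) → 0 H
  atom 5: C, bond orders sum to 4 (valence 4) → 0 H
  atom 6: C, bond orders sum to 4 (valence 4) → 0 H
  atom 7: S, bond orders sum to 1 (valence 2) → 1 H
  atom 8: C, bond orders sum to 4 (valence 4) → 0 H
  atom 9: C, bond orders sum to 4 (valence 4) → 0 H
  atom 10: C, bond orders sum to 1 (valence 4) → 3 H
  atom 11: O, bond orders sum to 2 (valence 2) → 0 H
  atom 12: C, bond orders sum to 4 (valence 4) → 0 H
  atom 13: O, bond orders sum to 2 (valence 2) → 0 H
  atom 14: C, bond orders sum to 1 (valence 4) → 3 H
  atom 15: C, bond orders sum to 4 (valence 4) → 0 H
  atom 16: C, bond orders sum to 4 (valence 4) → 0 H
  atom 17: F (halogen, monovalent) → 0 H
  atom 18: C, bond orders sum to 4 (valence 4) → 0 H
  atom 19: F (halogen, monovalent) → 0 H
  atom 20: F (halogen, monovalent) → 0 H
  atom 21: F (halogen, monovalent) → 0 H
Totals → C:11, H:7, F:7, O:2, S:1.
In Hill order: C11H7F7O2S.

C11H7F7O2S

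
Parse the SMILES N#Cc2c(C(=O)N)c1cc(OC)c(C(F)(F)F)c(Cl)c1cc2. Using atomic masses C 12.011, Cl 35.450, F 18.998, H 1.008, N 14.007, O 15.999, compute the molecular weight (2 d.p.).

First, the molecular formula is C14H8ClF3N2O2 (counting implicit H from valence).
  C: 14 × 12.011 = 168.154
  Cl: 1 × 35.450 = 35.450
  F: 3 × 18.998 = 56.994
  H: 8 × 1.008 = 8.064
  N: 2 × 14.007 = 28.014
  O: 2 × 15.999 = 31.998
Sum: 14×12.011 + 1×35.450 + 3×18.998 + 8×1.008 + 2×14.007 + 2×15.999 = 328.674 → 328.67 g/mol.

328.67 g/mol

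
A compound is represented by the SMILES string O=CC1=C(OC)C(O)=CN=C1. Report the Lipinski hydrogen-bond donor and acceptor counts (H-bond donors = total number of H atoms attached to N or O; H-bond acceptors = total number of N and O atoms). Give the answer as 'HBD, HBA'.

Donors: find every N or O and count the H atoms it carries.
  atom 1 (O): bond orders sum to 2 → 0 H
  atom 5 (O): bond orders sum to 2 → 0 H
  atom 8 (O): bond orders sum to 1 → 1 H
  atom 10 (N): bond orders sum to 3 → 0 H
Lipinski HBD = 1.
Acceptors: N atoms = 1, O atoms = 3 → HBA = 4.

1, 4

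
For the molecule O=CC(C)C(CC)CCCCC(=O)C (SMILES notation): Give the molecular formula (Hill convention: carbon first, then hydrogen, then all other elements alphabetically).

C12H22O2

Walk through each heavy atom and fill implicit hydrogens from standard valence (C 4, N 3, O 2, S 2, halogen 1):
  atom 1: O, bond orders sum to 2 (valence 2) → 0 H
  atom 2: C, bond orders sum to 3 (valence 4) → 1 H
  atom 3: C, bond orders sum to 3 (valence 4) → 1 H
  atom 4: C, bond orders sum to 1 (valence 4) → 3 H
  atom 5: C, bond orders sum to 3 (valence 4) → 1 H
  atom 6: C, bond orders sum to 2 (valence 4) → 2 H
  atom 7: C, bond orders sum to 1 (valence 4) → 3 H
  atom 8: C, bond orders sum to 2 (valence 4) → 2 H
  atom 9: C, bond orders sum to 2 (valence 4) → 2 H
  atom 10: C, bond orders sum to 2 (valence 4) → 2 H
  atom 11: C, bond orders sum to 2 (valence 4) → 2 H
  atom 12: C, bond orders sum to 4 (valence 4) → 0 H
  atom 13: O, bond orders sum to 2 (valence 2) → 0 H
  atom 14: C, bond orders sum to 1 (valence 4) → 3 H
Totals → C:12, H:22, O:2.
In Hill order: C12H22O2.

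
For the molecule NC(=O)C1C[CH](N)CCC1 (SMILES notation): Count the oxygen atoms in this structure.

Scan the SMILES for O atoms (remember two-letter symbols like Cl and Br are single atoms).
Oxygen count: 1.

1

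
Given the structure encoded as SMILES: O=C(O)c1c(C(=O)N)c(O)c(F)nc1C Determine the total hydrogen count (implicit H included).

Walk through each heavy atom and fill implicit hydrogens from standard valence (C 4, N 3, O 2, S 2, halogen 1); for lowercase aromatic atoms, an aromatic c carries 1 H when it has two neighbours and 0 H with three, and aromatic n carries 0 H:
  atom 1: O, bond orders sum to 2 (valence 2) → 0 H
  atom 2: C, bond orders sum to 4 (valence 4) → 0 H
  atom 3: O, bond orders sum to 1 (valence 2) → 1 H
  atom 4: aromatic c, 3 neighbours → 0 H
  atom 5: aromatic c, 3 neighbours → 0 H
  atom 6: C, bond orders sum to 4 (valence 4) → 0 H
  atom 7: O, bond orders sum to 2 (valence 2) → 0 H
  atom 8: N, bond orders sum to 1 (valence 3) → 2 H
  atom 9: aromatic c, 3 neighbours → 0 H
  atom 10: O, bond orders sum to 1 (valence 2) → 1 H
  atom 11: aromatic c, 3 neighbours → 0 H
  atom 12: F (halogen, monovalent) → 0 H
  atom 13: aromatic n, 2 neighbours → 0 H
  atom 14: aromatic c, 3 neighbours → 0 H
  atom 15: C, bond orders sum to 1 (valence 4) → 3 H
Total hydrogens: 7.

7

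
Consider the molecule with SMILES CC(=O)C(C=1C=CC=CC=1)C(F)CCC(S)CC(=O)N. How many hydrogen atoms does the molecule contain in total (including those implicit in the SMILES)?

Walk through each heavy atom and fill implicit hydrogens from standard valence (C 4, N 3, O 2, S 2, halogen 1):
  atom 1: C, bond orders sum to 1 (valence 4) → 3 H
  atom 2: C, bond orders sum to 4 (valence 4) → 0 H
  atom 3: O, bond orders sum to 2 (valence 2) → 0 H
  atom 4: C, bond orders sum to 3 (valence 4) → 1 H
  atom 5: C, bond orders sum to 4 (valence 4) → 0 H
  atom 6: C, bond orders sum to 3 (valence 4) → 1 H
  atom 7: C, bond orders sum to 3 (valence 4) → 1 H
  atom 8: C, bond orders sum to 3 (valence 4) → 1 H
  atom 9: C, bond orders sum to 3 (valence 4) → 1 H
  atom 10: C, bond orders sum to 3 (valence 4) → 1 H
  atom 11: C, bond orders sum to 3 (valence 4) → 1 H
  atom 12: F (halogen, monovalent) → 0 H
  atom 13: C, bond orders sum to 2 (valence 4) → 2 H
  atom 14: C, bond orders sum to 2 (valence 4) → 2 H
  atom 15: C, bond orders sum to 3 (valence 4) → 1 H
  atom 16: S, bond orders sum to 1 (valence 2) → 1 H
  atom 17: C, bond orders sum to 2 (valence 4) → 2 H
  atom 18: C, bond orders sum to 4 (valence 4) → 0 H
  atom 19: O, bond orders sum to 2 (valence 2) → 0 H
  atom 20: N, bond orders sum to 1 (valence 3) → 2 H
Total hydrogens: 20.

20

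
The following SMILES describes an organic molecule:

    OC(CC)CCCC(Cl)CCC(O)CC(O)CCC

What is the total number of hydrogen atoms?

31

Walk through each heavy atom and fill implicit hydrogens from standard valence (C 4, N 3, O 2, S 2, halogen 1):
  atom 1: O, bond orders sum to 1 (valence 2) → 1 H
  atom 2: C, bond orders sum to 3 (valence 4) → 1 H
  atom 3: C, bond orders sum to 2 (valence 4) → 2 H
  atom 4: C, bond orders sum to 1 (valence 4) → 3 H
  atom 5: C, bond orders sum to 2 (valence 4) → 2 H
  atom 6: C, bond orders sum to 2 (valence 4) → 2 H
  atom 7: C, bond orders sum to 2 (valence 4) → 2 H
  atom 8: C, bond orders sum to 3 (valence 4) → 1 H
  atom 9: Cl (halogen, monovalent) → 0 H
  atom 10: C, bond orders sum to 2 (valence 4) → 2 H
  atom 11: C, bond orders sum to 2 (valence 4) → 2 H
  atom 12: C, bond orders sum to 3 (valence 4) → 1 H
  atom 13: O, bond orders sum to 1 (valence 2) → 1 H
  atom 14: C, bond orders sum to 2 (valence 4) → 2 H
  atom 15: C, bond orders sum to 3 (valence 4) → 1 H
  atom 16: O, bond orders sum to 1 (valence 2) → 1 H
  atom 17: C, bond orders sum to 2 (valence 4) → 2 H
  atom 18: C, bond orders sum to 2 (valence 4) → 2 H
  atom 19: C, bond orders sum to 1 (valence 4) → 3 H
Total hydrogens: 31.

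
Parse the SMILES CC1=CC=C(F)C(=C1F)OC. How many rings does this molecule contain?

1

In SMILES, each pair of matching ring-closure digits denotes one ring-closing bond; the number of such bonds equals the number of independent rings.
Ring-closure bonds here: 1.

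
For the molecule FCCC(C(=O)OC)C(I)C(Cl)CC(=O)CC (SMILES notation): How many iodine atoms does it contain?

Scan the SMILES for I atoms (remember two-letter symbols like Cl and Br are single atoms).
Iodine count: 1.

1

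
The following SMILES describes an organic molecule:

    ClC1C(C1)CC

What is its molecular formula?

Walk through each heavy atom and fill implicit hydrogens from standard valence (C 4, N 3, O 2, S 2, halogen 1):
  atom 1: Cl (halogen, monovalent) → 0 H
  atom 2: C, bond orders sum to 3 (valence 4) → 1 H
  atom 3: C, bond orders sum to 3 (valence 4) → 1 H
  atom 4: C, bond orders sum to 2 (valence 4) → 2 H
  atom 5: C, bond orders sum to 2 (valence 4) → 2 H
  atom 6: C, bond orders sum to 1 (valence 4) → 3 H
Totals → C:5, H:9, Cl:1.
In Hill order: C5H9Cl.

C5H9Cl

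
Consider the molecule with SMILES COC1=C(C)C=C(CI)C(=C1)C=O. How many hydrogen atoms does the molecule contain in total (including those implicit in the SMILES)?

11

Walk through each heavy atom and fill implicit hydrogens from standard valence (C 4, N 3, O 2, S 2, halogen 1):
  atom 1: C, bond orders sum to 1 (valence 4) → 3 H
  atom 2: O, bond orders sum to 2 (valence 2) → 0 H
  atom 3: C, bond orders sum to 4 (valence 4) → 0 H
  atom 4: C, bond orders sum to 4 (valence 4) → 0 H
  atom 5: C, bond orders sum to 1 (valence 4) → 3 H
  atom 6: C, bond orders sum to 3 (valence 4) → 1 H
  atom 7: C, bond orders sum to 4 (valence 4) → 0 H
  atom 8: C, bond orders sum to 2 (valence 4) → 2 H
  atom 9: I (halogen, monovalent) → 0 H
  atom 10: C, bond orders sum to 4 (valence 4) → 0 H
  atom 11: C, bond orders sum to 3 (valence 4) → 1 H
  atom 12: C, bond orders sum to 3 (valence 4) → 1 H
  atom 13: O, bond orders sum to 2 (valence 2) → 0 H
Total hydrogens: 11.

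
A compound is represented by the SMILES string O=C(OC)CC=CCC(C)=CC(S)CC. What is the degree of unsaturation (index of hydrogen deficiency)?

3

Degree of unsaturation = (number of rings) + (number of π bonds).
Ring closures in the SMILES: 0.
π bonds: 3 double bonds (each 1 DoU) → 3 DoU from unsaturation.
Total DoU = 0 + 3 = 3.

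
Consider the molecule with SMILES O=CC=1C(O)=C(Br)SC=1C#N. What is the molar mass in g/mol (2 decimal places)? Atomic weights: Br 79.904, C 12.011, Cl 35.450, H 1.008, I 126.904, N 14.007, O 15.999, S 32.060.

232.05 g/mol

First, the molecular formula is C6H2BrNO2S (counting implicit H from valence).
  Br: 1 × 79.904 = 79.904
  C: 6 × 12.011 = 72.066
  H: 2 × 1.008 = 2.016
  N: 1 × 14.007 = 14.007
  O: 2 × 15.999 = 31.998
  S: 1 × 32.060 = 32.060
Sum: 1×79.904 + 6×12.011 + 2×1.008 + 1×14.007 + 2×15.999 + 1×32.060 = 232.051 → 232.05 g/mol.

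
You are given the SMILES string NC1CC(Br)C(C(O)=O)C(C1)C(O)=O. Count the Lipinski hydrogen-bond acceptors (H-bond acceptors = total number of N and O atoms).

5

N atoms: 1; O atoms: 4.
Lipinski HBA = 1 + 4 = 5.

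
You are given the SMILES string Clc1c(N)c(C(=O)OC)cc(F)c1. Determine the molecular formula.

Walk through each heavy atom and fill implicit hydrogens from standard valence (C 4, N 3, O 2, S 2, halogen 1); for lowercase aromatic atoms, an aromatic c carries 1 H when it has two neighbours and 0 H with three, and aromatic n carries 0 H:
  atom 1: Cl (halogen, monovalent) → 0 H
  atom 2: aromatic c, 3 neighbours → 0 H
  atom 3: aromatic c, 3 neighbours → 0 H
  atom 4: N, bond orders sum to 1 (valence 3) → 2 H
  atom 5: aromatic c, 3 neighbours → 0 H
  atom 6: C, bond orders sum to 4 (valence 4) → 0 H
  atom 7: O, bond orders sum to 2 (valence 2) → 0 H
  atom 8: O, bond orders sum to 2 (valence 2) → 0 H
  atom 9: C, bond orders sum to 1 (valence 4) → 3 H
  atom 10: aromatic c, 2 neighbours → 1 H
  atom 11: aromatic c, 3 neighbours → 0 H
  atom 12: F (halogen, monovalent) → 0 H
  atom 13: aromatic c, 2 neighbours → 1 H
Totals → C:8, H:7, Cl:1, F:1, N:1, O:2.
In Hill order: C8H7ClFNO2.

C8H7ClFNO2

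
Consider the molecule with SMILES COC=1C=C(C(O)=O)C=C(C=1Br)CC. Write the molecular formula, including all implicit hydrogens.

C10H11BrO3

Walk through each heavy atom and fill implicit hydrogens from standard valence (C 4, N 3, O 2, S 2, halogen 1):
  atom 1: C, bond orders sum to 1 (valence 4) → 3 H
  atom 2: O, bond orders sum to 2 (valence 2) → 0 H
  atom 3: C, bond orders sum to 4 (valence 4) → 0 H
  atom 4: C, bond orders sum to 3 (valence 4) → 1 H
  atom 5: C, bond orders sum to 4 (valence 4) → 0 H
  atom 6: C, bond orders sum to 4 (valence 4) → 0 H
  atom 7: O, bond orders sum to 1 (valence 2) → 1 H
  atom 8: O, bond orders sum to 2 (valence 2) → 0 H
  atom 9: C, bond orders sum to 3 (valence 4) → 1 H
  atom 10: C, bond orders sum to 4 (valence 4) → 0 H
  atom 11: C, bond orders sum to 4 (valence 4) → 0 H
  atom 12: Br (halogen, monovalent) → 0 H
  atom 13: C, bond orders sum to 2 (valence 4) → 2 H
  atom 14: C, bond orders sum to 1 (valence 4) → 3 H
Totals → C:10, H:11, Br:1, O:3.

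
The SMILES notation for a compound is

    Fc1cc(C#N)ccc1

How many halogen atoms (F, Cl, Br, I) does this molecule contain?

Halogen atoms appear at heavy-atom position 1 (1×F).
Other groups present: 1 nitrile.
Halogen count: 1.

1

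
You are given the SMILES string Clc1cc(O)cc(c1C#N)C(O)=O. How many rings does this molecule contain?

1

In SMILES, each pair of matching ring-closure digits denotes one ring-closing bond; the number of such bonds equals the number of independent rings.
Ring-closure bonds here: 1.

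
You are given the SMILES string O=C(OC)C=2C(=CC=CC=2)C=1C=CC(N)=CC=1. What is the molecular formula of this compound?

Walk through each heavy atom and fill implicit hydrogens from standard valence (C 4, N 3, O 2, S 2, halogen 1):
  atom 1: O, bond orders sum to 2 (valence 2) → 0 H
  atom 2: C, bond orders sum to 4 (valence 4) → 0 H
  atom 3: O, bond orders sum to 2 (valence 2) → 0 H
  atom 4: C, bond orders sum to 1 (valence 4) → 3 H
  atom 5: C, bond orders sum to 4 (valence 4) → 0 H
  atom 6: C, bond orders sum to 4 (valence 4) → 0 H
  atom 7: C, bond orders sum to 3 (valence 4) → 1 H
  atom 8: C, bond orders sum to 3 (valence 4) → 1 H
  atom 9: C, bond orders sum to 3 (valence 4) → 1 H
  atom 10: C, bond orders sum to 3 (valence 4) → 1 H
  atom 11: C, bond orders sum to 4 (valence 4) → 0 H
  atom 12: C, bond orders sum to 3 (valence 4) → 1 H
  atom 13: C, bond orders sum to 3 (valence 4) → 1 H
  atom 14: C, bond orders sum to 4 (valence 4) → 0 H
  atom 15: N, bond orders sum to 1 (valence 3) → 2 H
  atom 16: C, bond orders sum to 3 (valence 4) → 1 H
  atom 17: C, bond orders sum to 3 (valence 4) → 1 H
Totals → C:14, H:13, N:1, O:2.

C14H13NO2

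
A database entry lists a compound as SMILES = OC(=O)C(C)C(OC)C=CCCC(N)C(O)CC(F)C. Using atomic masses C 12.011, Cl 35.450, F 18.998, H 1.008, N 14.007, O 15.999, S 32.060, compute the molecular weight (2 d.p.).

291.36 g/mol

First, the molecular formula is C14H26FNO4 (counting implicit H from valence).
  C: 14 × 12.011 = 168.154
  F: 1 × 18.998 = 18.998
  H: 26 × 1.008 = 26.208
  N: 1 × 14.007 = 14.007
  O: 4 × 15.999 = 63.996
Sum: 14×12.011 + 1×18.998 + 26×1.008 + 1×14.007 + 4×15.999 = 291.363 → 291.36 g/mol.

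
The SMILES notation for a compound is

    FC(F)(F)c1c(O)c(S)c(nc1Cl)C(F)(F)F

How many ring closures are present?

In SMILES, each pair of matching ring-closure digits denotes one ring-closing bond; the number of such bonds equals the number of independent rings.
Ring-closure bonds here: 1.

1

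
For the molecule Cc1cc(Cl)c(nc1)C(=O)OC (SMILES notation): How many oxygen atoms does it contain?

2

Scan the SMILES for O atoms (remember two-letter symbols like Cl and Br are single atoms).
Oxygen count: 2.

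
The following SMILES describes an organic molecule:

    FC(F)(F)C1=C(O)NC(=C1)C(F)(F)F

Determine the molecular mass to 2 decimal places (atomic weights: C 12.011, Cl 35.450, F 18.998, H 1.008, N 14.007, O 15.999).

First, the molecular formula is C6H3F6NO (counting implicit H from valence).
  C: 6 × 12.011 = 72.066
  F: 6 × 18.998 = 113.988
  H: 3 × 1.008 = 3.024
  N: 1 × 14.007 = 14.007
  O: 1 × 15.999 = 15.999
Sum: 6×12.011 + 6×18.998 + 3×1.008 + 1×14.007 + 1×15.999 = 219.084 → 219.08 g/mol.

219.08 g/mol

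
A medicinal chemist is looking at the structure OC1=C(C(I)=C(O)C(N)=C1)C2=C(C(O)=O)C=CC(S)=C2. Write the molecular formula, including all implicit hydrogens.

C13H10INO4S

Walk through each heavy atom and fill implicit hydrogens from standard valence (C 4, N 3, O 2, S 2, halogen 1):
  atom 1: O, bond orders sum to 1 (valence 2) → 1 H
  atom 2: C, bond orders sum to 4 (valence 4) → 0 H
  atom 3: C, bond orders sum to 4 (valence 4) → 0 H
  atom 4: C, bond orders sum to 4 (valence 4) → 0 H
  atom 5: I (halogen, monovalent) → 0 H
  atom 6: C, bond orders sum to 4 (valence 4) → 0 H
  atom 7: O, bond orders sum to 1 (valence 2) → 1 H
  atom 8: C, bond orders sum to 4 (valence 4) → 0 H
  atom 9: N, bond orders sum to 1 (valence 3) → 2 H
  atom 10: C, bond orders sum to 3 (valence 4) → 1 H
  atom 11: C, bond orders sum to 4 (valence 4) → 0 H
  atom 12: C, bond orders sum to 4 (valence 4) → 0 H
  atom 13: C, bond orders sum to 4 (valence 4) → 0 H
  atom 14: O, bond orders sum to 1 (valence 2) → 1 H
  atom 15: O, bond orders sum to 2 (valence 2) → 0 H
  atom 16: C, bond orders sum to 3 (valence 4) → 1 H
  atom 17: C, bond orders sum to 3 (valence 4) → 1 H
  atom 18: C, bond orders sum to 4 (valence 4) → 0 H
  atom 19: S, bond orders sum to 1 (valence 2) → 1 H
  atom 20: C, bond orders sum to 3 (valence 4) → 1 H
Totals → C:13, H:10, I:1, N:1, O:4, S:1.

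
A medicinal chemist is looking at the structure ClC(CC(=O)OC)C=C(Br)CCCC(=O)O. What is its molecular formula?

C10H14BrClO4

Walk through each heavy atom and fill implicit hydrogens from standard valence (C 4, N 3, O 2, S 2, halogen 1):
  atom 1: Cl (halogen, monovalent) → 0 H
  atom 2: C, bond orders sum to 3 (valence 4) → 1 H
  atom 3: C, bond orders sum to 2 (valence 4) → 2 H
  atom 4: C, bond orders sum to 4 (valence 4) → 0 H
  atom 5: O, bond orders sum to 2 (valence 2) → 0 H
  atom 6: O, bond orders sum to 2 (valence 2) → 0 H
  atom 7: C, bond orders sum to 1 (valence 4) → 3 H
  atom 8: C, bond orders sum to 3 (valence 4) → 1 H
  atom 9: C, bond orders sum to 4 (valence 4) → 0 H
  atom 10: Br (halogen, monovalent) → 0 H
  atom 11: C, bond orders sum to 2 (valence 4) → 2 H
  atom 12: C, bond orders sum to 2 (valence 4) → 2 H
  atom 13: C, bond orders sum to 2 (valence 4) → 2 H
  atom 14: C, bond orders sum to 4 (valence 4) → 0 H
  atom 15: O, bond orders sum to 2 (valence 2) → 0 H
  atom 16: O, bond orders sum to 1 (valence 2) → 1 H
Totals → C:10, H:14, Br:1, Cl:1, O:4.
In Hill order: C10H14BrClO4.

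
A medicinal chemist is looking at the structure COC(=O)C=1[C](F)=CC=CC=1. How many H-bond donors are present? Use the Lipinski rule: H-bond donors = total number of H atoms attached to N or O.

Donors: find every N or O and count the H atoms it carries.
  atom 2 (O): bond orders sum to 2 → 0 H
  atom 4 (O): bond orders sum to 2 → 0 H
Lipinski HBD = 0.

0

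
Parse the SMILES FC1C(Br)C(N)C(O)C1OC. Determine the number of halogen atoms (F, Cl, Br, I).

Halogen atoms appear at heavy-atom positions 1, 4 (1×Br, 1×F).
Other groups present: 1 ether, 1 hydroxyl, 1 primary amine.
Halogen count: 2.

2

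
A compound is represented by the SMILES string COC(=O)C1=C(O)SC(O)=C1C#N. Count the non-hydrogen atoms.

Every atom symbol written in the SMILES (organic subset) is one heavy atom; implicit H are not written.
Heavy atoms by element → C:7, N:1, O:4, S:1.
Total: 13.

13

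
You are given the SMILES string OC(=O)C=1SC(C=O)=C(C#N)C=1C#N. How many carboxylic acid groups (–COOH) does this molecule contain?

1

The carboxylic acid motif appears at heavy-atom position 2 in the SMILES.
Other groups present: 1 aldehyde, 2 nitrile.
Carboxylic acid count: 1.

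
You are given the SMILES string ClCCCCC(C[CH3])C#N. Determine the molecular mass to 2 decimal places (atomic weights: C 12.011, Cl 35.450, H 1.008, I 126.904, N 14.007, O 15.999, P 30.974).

159.66 g/mol

First, the molecular formula is C8H14ClN (counting implicit H from valence).
  C: 8 × 12.011 = 96.088
  Cl: 1 × 35.450 = 35.450
  H: 14 × 1.008 = 14.112
  N: 1 × 14.007 = 14.007
Sum: 8×12.011 + 1×35.450 + 14×1.008 + 1×14.007 = 159.657 → 159.66 g/mol.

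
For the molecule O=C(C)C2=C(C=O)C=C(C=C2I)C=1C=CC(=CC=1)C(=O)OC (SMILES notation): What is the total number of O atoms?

Scan the SMILES for O atoms (remember two-letter symbols like Cl and Br are single atoms).
Oxygen count: 4.

4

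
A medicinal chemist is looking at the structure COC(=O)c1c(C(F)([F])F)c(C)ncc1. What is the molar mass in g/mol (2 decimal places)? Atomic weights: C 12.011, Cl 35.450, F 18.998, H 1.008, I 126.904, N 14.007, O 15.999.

219.16 g/mol

First, the molecular formula is C9H8F3NO2 (counting implicit H from valence).
  C: 9 × 12.011 = 108.099
  F: 3 × 18.998 = 56.994
  H: 8 × 1.008 = 8.064
  N: 1 × 14.007 = 14.007
  O: 2 × 15.999 = 31.998
Sum: 9×12.011 + 3×18.998 + 8×1.008 + 1×14.007 + 2×15.999 = 219.162 → 219.16 g/mol.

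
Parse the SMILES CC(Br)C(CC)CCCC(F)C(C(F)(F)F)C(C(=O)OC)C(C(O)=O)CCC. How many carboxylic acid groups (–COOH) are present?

1

The carboxylic acid motif appears at heavy-atom position 23 in the SMILES.
Other groups present: 1 ester.
Carboxylic acid count: 1.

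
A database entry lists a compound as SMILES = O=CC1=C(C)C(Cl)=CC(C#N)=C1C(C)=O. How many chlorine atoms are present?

1

Scan the SMILES for Cl atoms (remember two-letter symbols like Cl and Br are single atoms).
Chlorine count: 1.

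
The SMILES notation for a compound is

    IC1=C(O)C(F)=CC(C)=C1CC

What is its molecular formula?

C9H10FIO

Walk through each heavy atom and fill implicit hydrogens from standard valence (C 4, N 3, O 2, S 2, halogen 1):
  atom 1: I (halogen, monovalent) → 0 H
  atom 2: C, bond orders sum to 4 (valence 4) → 0 H
  atom 3: C, bond orders sum to 4 (valence 4) → 0 H
  atom 4: O, bond orders sum to 1 (valence 2) → 1 H
  atom 5: C, bond orders sum to 4 (valence 4) → 0 H
  atom 6: F (halogen, monovalent) → 0 H
  atom 7: C, bond orders sum to 3 (valence 4) → 1 H
  atom 8: C, bond orders sum to 4 (valence 4) → 0 H
  atom 9: C, bond orders sum to 1 (valence 4) → 3 H
  atom 10: C, bond orders sum to 4 (valence 4) → 0 H
  atom 11: C, bond orders sum to 2 (valence 4) → 2 H
  atom 12: C, bond orders sum to 1 (valence 4) → 3 H
Totals → C:9, H:10, F:1, I:1, O:1.
In Hill order: C9H10FIO.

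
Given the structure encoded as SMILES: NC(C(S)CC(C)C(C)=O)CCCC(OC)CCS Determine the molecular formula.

Walk through each heavy atom and fill implicit hydrogens from standard valence (C 4, N 3, O 2, S 2, halogen 1):
  atom 1: N, bond orders sum to 1 (valence 3) → 2 H
  atom 2: C, bond orders sum to 3 (valence 4) → 1 H
  atom 3: C, bond orders sum to 3 (valence 4) → 1 H
  atom 4: S, bond orders sum to 1 (valence 2) → 1 H
  atom 5: C, bond orders sum to 2 (valence 4) → 2 H
  atom 6: C, bond orders sum to 3 (valence 4) → 1 H
  atom 7: C, bond orders sum to 1 (valence 4) → 3 H
  atom 8: C, bond orders sum to 4 (valence 4) → 0 H
  atom 9: C, bond orders sum to 1 (valence 4) → 3 H
  atom 10: O, bond orders sum to 2 (valence 2) → 0 H
  atom 11: C, bond orders sum to 2 (valence 4) → 2 H
  atom 12: C, bond orders sum to 2 (valence 4) → 2 H
  atom 13: C, bond orders sum to 2 (valence 4) → 2 H
  atom 14: C, bond orders sum to 3 (valence 4) → 1 H
  atom 15: O, bond orders sum to 2 (valence 2) → 0 H
  atom 16: C, bond orders sum to 1 (valence 4) → 3 H
  atom 17: C, bond orders sum to 2 (valence 4) → 2 H
  atom 18: C, bond orders sum to 2 (valence 4) → 2 H
  atom 19: S, bond orders sum to 1 (valence 2) → 1 H
Totals → C:14, H:29, N:1, O:2, S:2.
In Hill order: C14H29NO2S2.

C14H29NO2S2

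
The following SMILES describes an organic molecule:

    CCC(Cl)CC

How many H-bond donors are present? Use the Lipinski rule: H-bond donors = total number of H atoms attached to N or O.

Donors: find every N or O and count the H atoms it carries.
  (no N or O atoms present)
Lipinski HBD = 0.

0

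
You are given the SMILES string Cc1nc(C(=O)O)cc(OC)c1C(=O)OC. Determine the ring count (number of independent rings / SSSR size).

In SMILES, each pair of matching ring-closure digits denotes one ring-closing bond; the number of such bonds equals the number of independent rings.
Ring-closure bonds here: 1.

1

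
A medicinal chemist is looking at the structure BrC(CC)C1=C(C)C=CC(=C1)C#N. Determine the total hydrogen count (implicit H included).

12

Walk through each heavy atom and fill implicit hydrogens from standard valence (C 4, N 3, O 2, S 2, halogen 1):
  atom 1: Br (halogen, monovalent) → 0 H
  atom 2: C, bond orders sum to 3 (valence 4) → 1 H
  atom 3: C, bond orders sum to 2 (valence 4) → 2 H
  atom 4: C, bond orders sum to 1 (valence 4) → 3 H
  atom 5: C, bond orders sum to 4 (valence 4) → 0 H
  atom 6: C, bond orders sum to 4 (valence 4) → 0 H
  atom 7: C, bond orders sum to 1 (valence 4) → 3 H
  atom 8: C, bond orders sum to 3 (valence 4) → 1 H
  atom 9: C, bond orders sum to 3 (valence 4) → 1 H
  atom 10: C, bond orders sum to 4 (valence 4) → 0 H
  atom 11: C, bond orders sum to 3 (valence 4) → 1 H
  atom 12: C, bond orders sum to 4 (valence 4) → 0 H
  atom 13: N, bond orders sum to 3 (valence 3) → 0 H
Total hydrogens: 12.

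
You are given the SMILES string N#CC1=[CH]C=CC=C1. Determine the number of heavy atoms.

Every atom symbol written in the SMILES (organic subset) is one heavy atom; implicit H are not written.
Heavy atoms by element → C:7, N:1.
Total: 8.

8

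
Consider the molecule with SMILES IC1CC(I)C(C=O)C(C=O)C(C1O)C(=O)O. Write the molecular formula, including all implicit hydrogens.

C10H12I2O5

Walk through each heavy atom and fill implicit hydrogens from standard valence (C 4, N 3, O 2, S 2, halogen 1):
  atom 1: I (halogen, monovalent) → 0 H
  atom 2: C, bond orders sum to 3 (valence 4) → 1 H
  atom 3: C, bond orders sum to 2 (valence 4) → 2 H
  atom 4: C, bond orders sum to 3 (valence 4) → 1 H
  atom 5: I (halogen, monovalent) → 0 H
  atom 6: C, bond orders sum to 3 (valence 4) → 1 H
  atom 7: C, bond orders sum to 3 (valence 4) → 1 H
  atom 8: O, bond orders sum to 2 (valence 2) → 0 H
  atom 9: C, bond orders sum to 3 (valence 4) → 1 H
  atom 10: C, bond orders sum to 3 (valence 4) → 1 H
  atom 11: O, bond orders sum to 2 (valence 2) → 0 H
  atom 12: C, bond orders sum to 3 (valence 4) → 1 H
  atom 13: C, bond orders sum to 3 (valence 4) → 1 H
  atom 14: O, bond orders sum to 1 (valence 2) → 1 H
  atom 15: C, bond orders sum to 4 (valence 4) → 0 H
  atom 16: O, bond orders sum to 2 (valence 2) → 0 H
  atom 17: O, bond orders sum to 1 (valence 2) → 1 H
Totals → C:10, H:12, I:2, O:5.
In Hill order: C10H12I2O5.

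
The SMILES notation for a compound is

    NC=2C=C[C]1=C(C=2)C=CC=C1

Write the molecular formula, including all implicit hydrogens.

C10H9N

Walk through each heavy atom and fill implicit hydrogens from standard valence (C 4, N 3, O 2, S 2, halogen 1):
  atom 1: N, bond orders sum to 1 (valence 3) → 2 H
  atom 2: C, bond orders sum to 4 (valence 4) → 0 H
  atom 3: C, bond orders sum to 3 (valence 4) → 1 H
  atom 4: C, bond orders sum to 3 (valence 4) → 1 H
  atom 5: C with explicit H count 0
  atom 6: C, bond orders sum to 4 (valence 4) → 0 H
  atom 7: C, bond orders sum to 3 (valence 4) → 1 H
  atom 8: C, bond orders sum to 3 (valence 4) → 1 H
  atom 9: C, bond orders sum to 3 (valence 4) → 1 H
  atom 10: C, bond orders sum to 3 (valence 4) → 1 H
  atom 11: C, bond orders sum to 3 (valence 4) → 1 H
Totals → C:10, H:9, N:1.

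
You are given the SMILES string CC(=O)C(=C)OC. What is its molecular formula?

C5H8O2

Walk through each heavy atom and fill implicit hydrogens from standard valence (C 4, N 3, O 2, S 2, halogen 1):
  atom 1: C, bond orders sum to 1 (valence 4) → 3 H
  atom 2: C, bond orders sum to 4 (valence 4) → 0 H
  atom 3: O, bond orders sum to 2 (valence 2) → 0 H
  atom 4: C, bond orders sum to 4 (valence 4) → 0 H
  atom 5: C, bond orders sum to 2 (valence 4) → 2 H
  atom 6: O, bond orders sum to 2 (valence 2) → 0 H
  atom 7: C, bond orders sum to 1 (valence 4) → 3 H
Totals → C:5, H:8, O:2.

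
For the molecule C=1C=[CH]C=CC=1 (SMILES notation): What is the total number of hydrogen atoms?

Walk through each heavy atom and fill implicit hydrogens from standard valence (C 4, N 3, O 2, S 2, halogen 1):
  atom 1: C, bond orders sum to 3 (valence 4) → 1 H
  atom 2: C, bond orders sum to 3 (valence 4) → 1 H
  atom 3: C with explicit H count 1
  atom 4: C, bond orders sum to 3 (valence 4) → 1 H
  atom 5: C, bond orders sum to 3 (valence 4) → 1 H
  atom 6: C, bond orders sum to 3 (valence 4) → 1 H
Total hydrogens: 6.

6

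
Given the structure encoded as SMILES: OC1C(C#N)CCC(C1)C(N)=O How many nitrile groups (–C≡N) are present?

1

The nitrile motif appears at heavy-atom position 4 in the SMILES.
Other groups present: 1 amide, 1 hydroxyl.
Nitrile count: 1.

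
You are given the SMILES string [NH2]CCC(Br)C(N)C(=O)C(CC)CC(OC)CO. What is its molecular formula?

C12H25BrN2O3

Walk through each heavy atom and fill implicit hydrogens from standard valence (C 4, N 3, O 2, S 2, halogen 1):
  atom 1: N with explicit H count 2
  atom 2: C, bond orders sum to 2 (valence 4) → 2 H
  atom 3: C, bond orders sum to 2 (valence 4) → 2 H
  atom 4: C, bond orders sum to 3 (valence 4) → 1 H
  atom 5: Br (halogen, monovalent) → 0 H
  atom 6: C, bond orders sum to 3 (valence 4) → 1 H
  atom 7: N, bond orders sum to 1 (valence 3) → 2 H
  atom 8: C, bond orders sum to 4 (valence 4) → 0 H
  atom 9: O, bond orders sum to 2 (valence 2) → 0 H
  atom 10: C, bond orders sum to 3 (valence 4) → 1 H
  atom 11: C, bond orders sum to 2 (valence 4) → 2 H
  atom 12: C, bond orders sum to 1 (valence 4) → 3 H
  atom 13: C, bond orders sum to 2 (valence 4) → 2 H
  atom 14: C, bond orders sum to 3 (valence 4) → 1 H
  atom 15: O, bond orders sum to 2 (valence 2) → 0 H
  atom 16: C, bond orders sum to 1 (valence 4) → 3 H
  atom 17: C, bond orders sum to 2 (valence 4) → 2 H
  atom 18: O, bond orders sum to 1 (valence 2) → 1 H
Totals → C:12, H:25, Br:1, N:2, O:3.
In Hill order: C12H25BrN2O3.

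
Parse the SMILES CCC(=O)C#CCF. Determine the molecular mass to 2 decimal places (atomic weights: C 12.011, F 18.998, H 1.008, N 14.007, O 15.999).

114.12 g/mol

First, the molecular formula is C6H7FO (counting implicit H from valence).
  C: 6 × 12.011 = 72.066
  F: 1 × 18.998 = 18.998
  H: 7 × 1.008 = 7.056
  O: 1 × 15.999 = 15.999
Sum: 6×12.011 + 1×18.998 + 7×1.008 + 1×15.999 = 114.119 → 114.12 g/mol.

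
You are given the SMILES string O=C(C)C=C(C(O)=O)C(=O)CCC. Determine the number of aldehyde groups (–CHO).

0

Scan the SMILES for the aldehyde motif — none present.
Groups that are present: 1 alkene, 1 carboxylic acid, 2 ketone.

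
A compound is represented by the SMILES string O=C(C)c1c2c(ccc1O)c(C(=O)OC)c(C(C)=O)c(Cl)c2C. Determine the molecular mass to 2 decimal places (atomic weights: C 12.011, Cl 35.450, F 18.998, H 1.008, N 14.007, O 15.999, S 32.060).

First, the molecular formula is C17H15ClO5 (counting implicit H from valence).
  C: 17 × 12.011 = 204.187
  Cl: 1 × 35.450 = 35.450
  H: 15 × 1.008 = 15.120
  O: 5 × 15.999 = 79.995
Sum: 17×12.011 + 1×35.450 + 15×1.008 + 5×15.999 = 334.752 → 334.75 g/mol.

334.75 g/mol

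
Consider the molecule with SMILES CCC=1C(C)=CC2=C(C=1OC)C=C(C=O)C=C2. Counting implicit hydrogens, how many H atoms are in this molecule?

Walk through each heavy atom and fill implicit hydrogens from standard valence (C 4, N 3, O 2, S 2, halogen 1):
  atom 1: C, bond orders sum to 1 (valence 4) → 3 H
  atom 2: C, bond orders sum to 2 (valence 4) → 2 H
  atom 3: C, bond orders sum to 4 (valence 4) → 0 H
  atom 4: C, bond orders sum to 4 (valence 4) → 0 H
  atom 5: C, bond orders sum to 1 (valence 4) → 3 H
  atom 6: C, bond orders sum to 3 (valence 4) → 1 H
  atom 7: C, bond orders sum to 4 (valence 4) → 0 H
  atom 8: C, bond orders sum to 4 (valence 4) → 0 H
  atom 9: C, bond orders sum to 4 (valence 4) → 0 H
  atom 10: O, bond orders sum to 2 (valence 2) → 0 H
  atom 11: C, bond orders sum to 1 (valence 4) → 3 H
  atom 12: C, bond orders sum to 3 (valence 4) → 1 H
  atom 13: C, bond orders sum to 4 (valence 4) → 0 H
  atom 14: C, bond orders sum to 3 (valence 4) → 1 H
  atom 15: O, bond orders sum to 2 (valence 2) → 0 H
  atom 16: C, bond orders sum to 3 (valence 4) → 1 H
  atom 17: C, bond orders sum to 3 (valence 4) → 1 H
Total hydrogens: 16.

16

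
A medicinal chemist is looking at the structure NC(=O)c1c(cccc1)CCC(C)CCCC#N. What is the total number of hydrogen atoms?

Walk through each heavy atom and fill implicit hydrogens from standard valence (C 4, N 3, O 2, S 2, halogen 1); for lowercase aromatic atoms, an aromatic c carries 1 H when it has two neighbours and 0 H with three, and aromatic n carries 0 H:
  atom 1: N, bond orders sum to 1 (valence 3) → 2 H
  atom 2: C, bond orders sum to 4 (valence 4) → 0 H
  atom 3: O, bond orders sum to 2 (valence 2) → 0 H
  atom 4: aromatic c, 3 neighbours → 0 H
  atom 5: aromatic c, 3 neighbours → 0 H
  atom 6: aromatic c, 2 neighbours → 1 H
  atom 7: aromatic c, 2 neighbours → 1 H
  atom 8: aromatic c, 2 neighbours → 1 H
  atom 9: aromatic c, 2 neighbours → 1 H
  atom 10: C, bond orders sum to 2 (valence 4) → 2 H
  atom 11: C, bond orders sum to 2 (valence 4) → 2 H
  atom 12: C, bond orders sum to 3 (valence 4) → 1 H
  atom 13: C, bond orders sum to 1 (valence 4) → 3 H
  atom 14: C, bond orders sum to 2 (valence 4) → 2 H
  atom 15: C, bond orders sum to 2 (valence 4) → 2 H
  atom 16: C, bond orders sum to 2 (valence 4) → 2 H
  atom 17: C, bond orders sum to 4 (valence 4) → 0 H
  atom 18: N, bond orders sum to 3 (valence 3) → 0 H
Total hydrogens: 20.

20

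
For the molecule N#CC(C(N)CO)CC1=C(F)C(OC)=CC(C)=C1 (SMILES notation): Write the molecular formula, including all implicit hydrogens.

C13H17FN2O2

Walk through each heavy atom and fill implicit hydrogens from standard valence (C 4, N 3, O 2, S 2, halogen 1):
  atom 1: N, bond orders sum to 3 (valence 3) → 0 H
  atom 2: C, bond orders sum to 4 (valence 4) → 0 H
  atom 3: C, bond orders sum to 3 (valence 4) → 1 H
  atom 4: C, bond orders sum to 3 (valence 4) → 1 H
  atom 5: N, bond orders sum to 1 (valence 3) → 2 H
  atom 6: C, bond orders sum to 2 (valence 4) → 2 H
  atom 7: O, bond orders sum to 1 (valence 2) → 1 H
  atom 8: C, bond orders sum to 2 (valence 4) → 2 H
  atom 9: C, bond orders sum to 4 (valence 4) → 0 H
  atom 10: C, bond orders sum to 4 (valence 4) → 0 H
  atom 11: F (halogen, monovalent) → 0 H
  atom 12: C, bond orders sum to 4 (valence 4) → 0 H
  atom 13: O, bond orders sum to 2 (valence 2) → 0 H
  atom 14: C, bond orders sum to 1 (valence 4) → 3 H
  atom 15: C, bond orders sum to 3 (valence 4) → 1 H
  atom 16: C, bond orders sum to 4 (valence 4) → 0 H
  atom 17: C, bond orders sum to 1 (valence 4) → 3 H
  atom 18: C, bond orders sum to 3 (valence 4) → 1 H
Totals → C:13, H:17, F:1, N:2, O:2.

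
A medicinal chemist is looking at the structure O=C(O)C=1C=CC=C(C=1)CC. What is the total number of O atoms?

Scan the SMILES for O atoms (remember two-letter symbols like Cl and Br are single atoms).
Oxygen count: 2.

2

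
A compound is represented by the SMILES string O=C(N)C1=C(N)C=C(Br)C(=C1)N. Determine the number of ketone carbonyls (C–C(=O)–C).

0

Scan the SMILES for the ketone motif — none present.
Groups that are present: 1 amide, 2 primary amine.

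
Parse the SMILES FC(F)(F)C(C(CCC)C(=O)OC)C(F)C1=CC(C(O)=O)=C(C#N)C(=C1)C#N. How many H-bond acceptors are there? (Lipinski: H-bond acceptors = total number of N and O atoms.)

6

N atoms: 2; O atoms: 4.
Lipinski HBA = 2 + 4 = 6.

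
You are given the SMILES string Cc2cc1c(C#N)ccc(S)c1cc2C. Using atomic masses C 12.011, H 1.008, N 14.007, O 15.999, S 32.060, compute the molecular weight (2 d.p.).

First, the molecular formula is C13H11NS (counting implicit H from valence).
  C: 13 × 12.011 = 156.143
  H: 11 × 1.008 = 11.088
  N: 1 × 14.007 = 14.007
  S: 1 × 32.060 = 32.060
Sum: 13×12.011 + 11×1.008 + 1×14.007 + 1×32.060 = 213.298 → 213.30 g/mol.

213.30 g/mol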